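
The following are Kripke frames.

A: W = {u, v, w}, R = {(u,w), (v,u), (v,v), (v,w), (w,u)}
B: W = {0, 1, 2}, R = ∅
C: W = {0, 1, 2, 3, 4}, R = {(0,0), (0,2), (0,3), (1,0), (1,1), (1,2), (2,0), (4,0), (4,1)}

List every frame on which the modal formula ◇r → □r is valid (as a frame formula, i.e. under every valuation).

Frame correspondent (Sahlqvist): ∀x ∀y ∀z (Rxy ∧ Rxz → y = z) — i.e. partial functionality.
A: fails — v sees both u and v.
B: ✓.
C: fails — 0 sees both 0 and 2.
Valid on: B.

B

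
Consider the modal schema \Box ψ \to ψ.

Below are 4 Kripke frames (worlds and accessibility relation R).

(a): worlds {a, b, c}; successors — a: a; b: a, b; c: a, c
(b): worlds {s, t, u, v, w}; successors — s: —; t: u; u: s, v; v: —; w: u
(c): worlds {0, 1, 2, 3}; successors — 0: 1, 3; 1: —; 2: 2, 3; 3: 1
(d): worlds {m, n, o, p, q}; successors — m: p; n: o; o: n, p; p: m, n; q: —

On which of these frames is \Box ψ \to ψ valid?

(a)

This is the axiom for reflexivity; its first-order frame correspondent is \forall x Rxx.
(a): holds.
(b): fails — world s does not see itself.
(c): fails — world 0 does not see itself.
(d): fails — world m does not see itself.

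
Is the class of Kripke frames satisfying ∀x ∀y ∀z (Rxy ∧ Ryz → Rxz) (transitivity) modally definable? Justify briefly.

Definable; □r → □□r defines it

This is a Sahlqvist condition; the 4 axiom □r → □□r defines it.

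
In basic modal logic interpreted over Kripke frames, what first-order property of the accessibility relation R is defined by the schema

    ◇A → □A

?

Suppose ◇A→□A is valid. Take Rxy, Rxz and set V(A)={y}. Then ◇A at x, so □A at x, so A at z, i.e. z=y.
Conversely, any frame satisfying ∀x ∀y ∀z (Rxy ∧ Rxz → y = z) validates the schema.
Frame condition: ∀x ∀y ∀z (Rxy ∧ Rxz → y = z).

Partial functionality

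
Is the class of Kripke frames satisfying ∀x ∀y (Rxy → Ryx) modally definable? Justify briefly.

This is a Sahlqvist condition; the B axiom q → □◇q defines it.
Suppose q→□◇q is valid. Take Rxy and set V(q)={x}. Then q at x, so □◇q at x, so ◇q at y, so some z with Ryz has q; z=x, i.e. Ryx.

Yes — defined by q → □◇q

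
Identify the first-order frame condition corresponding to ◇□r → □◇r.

Convergence

Suppose ◇□r→□◇r is valid. Take Rxy, Rxz and set V(r)={w : Ryw}. Then □r at y so ◇□r at x, so □◇r at x, so ◇r at z, giving w with Rzw and Ryw.
The converse is a direct semantic check.
So the correspondent is convergence.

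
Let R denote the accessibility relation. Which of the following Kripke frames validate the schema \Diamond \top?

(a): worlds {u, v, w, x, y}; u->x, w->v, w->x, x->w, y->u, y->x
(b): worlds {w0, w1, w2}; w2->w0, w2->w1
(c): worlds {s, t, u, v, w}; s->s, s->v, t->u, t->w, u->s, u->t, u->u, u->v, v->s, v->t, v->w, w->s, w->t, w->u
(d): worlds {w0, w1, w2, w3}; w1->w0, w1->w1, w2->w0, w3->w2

The schema corresponds to seriality: \forall x \exists y Rxy.
(a): fails — world v has no successor.
(b): fails — world w0 has no successor.
(c): condition met.
(d): fails — world w0 has no successor.

(c)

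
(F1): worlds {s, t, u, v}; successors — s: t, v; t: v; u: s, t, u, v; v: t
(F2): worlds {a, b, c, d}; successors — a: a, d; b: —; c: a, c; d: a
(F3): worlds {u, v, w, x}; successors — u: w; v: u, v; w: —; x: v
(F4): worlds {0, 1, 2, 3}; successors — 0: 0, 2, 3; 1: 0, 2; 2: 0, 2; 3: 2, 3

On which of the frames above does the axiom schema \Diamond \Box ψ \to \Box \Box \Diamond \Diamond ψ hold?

(F2), (F4)

This is the axiom for a generalized confluence (Geach) condition; its first-order frame correspondent is \forall x \forall y \forall z ((xRy \wedge x R^2 z) \to \exists w (yRw \wedge z R^2 w)).
(F1): fails — sRt, sR²t but no w with tRw and tR²w.
(F2): holds.
(F3): fails — vRu, vR²u but no t with uRt and uR²t.
(F4): holds.
Valid on: (F2), (F4).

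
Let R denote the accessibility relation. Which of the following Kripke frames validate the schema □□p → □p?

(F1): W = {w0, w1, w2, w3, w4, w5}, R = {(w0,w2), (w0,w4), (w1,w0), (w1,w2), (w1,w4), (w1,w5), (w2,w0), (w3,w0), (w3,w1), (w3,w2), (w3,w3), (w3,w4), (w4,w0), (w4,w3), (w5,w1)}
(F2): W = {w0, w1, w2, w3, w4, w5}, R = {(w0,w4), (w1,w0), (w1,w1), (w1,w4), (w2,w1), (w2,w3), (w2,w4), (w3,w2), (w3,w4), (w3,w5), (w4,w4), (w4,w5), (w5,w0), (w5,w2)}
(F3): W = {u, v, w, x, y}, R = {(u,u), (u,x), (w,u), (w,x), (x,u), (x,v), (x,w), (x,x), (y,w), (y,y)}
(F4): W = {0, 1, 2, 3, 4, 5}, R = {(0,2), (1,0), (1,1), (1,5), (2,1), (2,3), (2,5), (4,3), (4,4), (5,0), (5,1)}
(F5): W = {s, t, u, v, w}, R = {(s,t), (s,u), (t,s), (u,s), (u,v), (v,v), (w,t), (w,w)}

(F3)

Frame correspondent (Sahlqvist): ∀x ∀y (Rxy → ∃z (Rxz ∧ Rzy)) — i.e. density.
(F1): fails — Rw1w5 but no z with Rw1z and Rzw5.
(F2): fails — Rw5w2 but no z with Rw5z and Rzw2.
(F3): holds.
(F4): fails — R02 but no z with R0z and Rz2.
(F5): fails — Rus but no z with Ruz and Rzs.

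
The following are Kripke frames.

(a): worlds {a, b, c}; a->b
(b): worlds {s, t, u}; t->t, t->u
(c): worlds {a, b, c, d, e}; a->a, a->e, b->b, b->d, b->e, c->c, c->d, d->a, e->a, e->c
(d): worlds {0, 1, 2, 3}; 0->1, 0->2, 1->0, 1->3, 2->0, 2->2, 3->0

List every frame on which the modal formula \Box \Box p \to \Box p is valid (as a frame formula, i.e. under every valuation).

Frame correspondent (Sahlqvist): \forall x \forall y (Rxy \to \exists z (Rxz \wedge Rzy)) — i.e. density.
(a): fails — Rab but no z with Raz and Rzb.
(b): holds.
(c): holds.
(d): fails — R01 but no z with R0z and Rz1.
Valid on: (b), (c).

(b), (c)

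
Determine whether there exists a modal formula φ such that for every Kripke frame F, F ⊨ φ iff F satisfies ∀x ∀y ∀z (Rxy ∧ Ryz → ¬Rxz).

No — not modally definable

If a class were modally definable it would be closed under surjective bounded morphisms (Goldblatt–Thomason).
The 5-cycle (worlds s,t,u,v,w with s→t→u→v→w→s) is intransitive. Mapping every world to a single reflexive point • is a surjective bounded morphism; the reflexive point is not intransitive (R••∧R•• but R••).
Hence intransitivity is not modally definable.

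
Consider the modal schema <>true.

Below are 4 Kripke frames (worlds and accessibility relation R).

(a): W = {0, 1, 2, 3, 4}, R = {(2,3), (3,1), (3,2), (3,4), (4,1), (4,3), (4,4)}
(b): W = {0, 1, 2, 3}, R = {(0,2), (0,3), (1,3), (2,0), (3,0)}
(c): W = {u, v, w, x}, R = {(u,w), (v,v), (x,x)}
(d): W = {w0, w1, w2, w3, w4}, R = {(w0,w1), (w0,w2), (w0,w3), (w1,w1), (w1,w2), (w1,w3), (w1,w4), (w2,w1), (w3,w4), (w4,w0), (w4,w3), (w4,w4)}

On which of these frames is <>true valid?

(b), (d)

The schema corresponds to seriality: forall x exists y Rxy.
(a): fails — world 0 has no successor.
(b): condition met.
(c): fails — world w has no successor.
(d): condition met.
Valid on: (b), (d).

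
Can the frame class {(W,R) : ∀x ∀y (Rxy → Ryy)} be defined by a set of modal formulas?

The condition is shift-reflexivity. A defining modal formula is □(□r → r).

Yes — defined by □(□r → r)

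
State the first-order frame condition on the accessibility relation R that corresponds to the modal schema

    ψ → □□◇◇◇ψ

This is a Sahlqvist (Geach-type) schema ◇^0□^0ψ → □^2◇^3ψ.
First-order correspondent: ∀x ∀z (xR²z → ∃w (x = w ∧ zR³w)).

∀x ∀z (xR²z → ∃w (x = w ∧ zR³w))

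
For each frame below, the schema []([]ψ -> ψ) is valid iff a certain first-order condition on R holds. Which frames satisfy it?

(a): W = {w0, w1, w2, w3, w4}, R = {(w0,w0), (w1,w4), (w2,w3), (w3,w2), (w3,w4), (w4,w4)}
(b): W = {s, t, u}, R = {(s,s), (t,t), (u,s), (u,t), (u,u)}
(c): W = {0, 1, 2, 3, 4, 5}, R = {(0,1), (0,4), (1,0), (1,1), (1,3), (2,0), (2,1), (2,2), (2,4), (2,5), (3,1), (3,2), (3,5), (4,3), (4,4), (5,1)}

Frame correspondent (Sahlqvist): forall x forall y (Rxy -> Ryy) — i.e. shift-reflexivity.
(a): fails — Rw3w2 but not Rw2w2.
(b): ✓.
(c): fails — R10 but not R00.

(b)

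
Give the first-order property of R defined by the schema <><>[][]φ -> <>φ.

forall x forall y (x R^2 y -> exists w (y R^2 w & xRw))

This is a Sahlqvist (Geach-type) schema ◇^2□^2φ → □^0◇^1φ.
Minimal-valuation argument: fix x; take any y with xR^2y and any z with xR^0z. Set V(φ) to the set of worlds R-reachable from y in exactly 2 steps. Then □^2φ holds at y, so the antecedent holds at x; validity forces ◇^1φ at z, giving a w with zR^1w and yR^2w.
First-order correspondent: forall x forall y (x R^2 y -> exists w (y R^2 w & xRw)).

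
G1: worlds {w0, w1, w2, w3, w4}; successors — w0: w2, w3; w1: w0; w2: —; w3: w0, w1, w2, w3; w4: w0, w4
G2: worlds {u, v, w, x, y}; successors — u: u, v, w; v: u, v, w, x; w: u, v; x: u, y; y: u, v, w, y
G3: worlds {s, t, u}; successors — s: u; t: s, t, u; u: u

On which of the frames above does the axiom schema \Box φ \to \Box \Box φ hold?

Frame correspondent (Sahlqvist): \forall x \forall y \forall z (Rxy \wedge Ryz \to Rxz) — i.e. transitivity.
G1: fails — Rw1w0 and Rw0w2 but not Rw1w2.
G2: fails — Ruv and Rvx but not Rux.
G3: holds.

G3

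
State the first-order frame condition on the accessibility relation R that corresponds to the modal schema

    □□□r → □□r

∀x ∀z (xR²z → ∃w (xR³w ∧ z = w))

This is a Sahlqvist (Geach-type) schema ◇^0□^3r → □^2◇^0r.
First-order correspondent: ∀x ∀z (xR²z → ∃w (xR³w ∧ z = w)).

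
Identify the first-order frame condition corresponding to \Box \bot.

□⊥ is valid iff no world has any successor (otherwise □⊥ fails at any world with one).

emptiness of R: \forall x \forall y \neg Rxy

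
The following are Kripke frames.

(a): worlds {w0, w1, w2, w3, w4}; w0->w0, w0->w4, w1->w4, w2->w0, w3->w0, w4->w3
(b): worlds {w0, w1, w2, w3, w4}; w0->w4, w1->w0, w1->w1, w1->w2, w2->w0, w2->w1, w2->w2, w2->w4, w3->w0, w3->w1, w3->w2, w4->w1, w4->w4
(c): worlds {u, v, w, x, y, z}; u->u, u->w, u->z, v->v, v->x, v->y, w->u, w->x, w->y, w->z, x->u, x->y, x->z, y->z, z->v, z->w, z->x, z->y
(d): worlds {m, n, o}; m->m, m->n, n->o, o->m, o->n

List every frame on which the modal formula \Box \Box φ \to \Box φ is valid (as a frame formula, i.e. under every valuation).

Frame correspondent (Sahlqvist): \forall x \forall y (Rxy \to \exists z (Rxz \wedge Rzy)) — i.e. density.
(a): fails — Rw1w4 but no z with Rw1z and Rzw4.
(b): satisfies the condition.
(c): fails — Ryz but no t with Ryt and Rtz.
(d): fails — Rno but no z with Rnz and Rzo.

(b)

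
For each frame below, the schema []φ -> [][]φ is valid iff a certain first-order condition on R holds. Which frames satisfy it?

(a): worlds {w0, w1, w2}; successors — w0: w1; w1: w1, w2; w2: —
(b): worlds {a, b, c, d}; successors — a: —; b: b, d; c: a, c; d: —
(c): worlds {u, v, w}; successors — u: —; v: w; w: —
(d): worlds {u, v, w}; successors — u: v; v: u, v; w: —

Frame correspondent (Sahlqvist): forall x forall y forall z (Rxy & Ryz -> Rxz) — i.e. transitivity.
(a): fails — Rw0w1 and Rw1w2 but not Rw0w2.
(b): ✓.
(c): ✓.
(d): fails — Ruv and Rvu but not Ruu.

(b), (c)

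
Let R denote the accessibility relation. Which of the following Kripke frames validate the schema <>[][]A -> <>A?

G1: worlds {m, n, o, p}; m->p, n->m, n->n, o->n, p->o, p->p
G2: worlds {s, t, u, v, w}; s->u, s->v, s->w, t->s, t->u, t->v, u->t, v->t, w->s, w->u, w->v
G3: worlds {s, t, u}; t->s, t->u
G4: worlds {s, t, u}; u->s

The schema corresponds to a generalized confluence (Geach) condition: forall x forall y (xRy -> exists w (y R^2 w & xRw)).
G1: fails — nRm but no w with mR²w and nRw.
G2: holds.
G3: fails — tRs but no w with sR²w and tRw.
G4: fails — uRs but no w with sR²w and uRw.

G2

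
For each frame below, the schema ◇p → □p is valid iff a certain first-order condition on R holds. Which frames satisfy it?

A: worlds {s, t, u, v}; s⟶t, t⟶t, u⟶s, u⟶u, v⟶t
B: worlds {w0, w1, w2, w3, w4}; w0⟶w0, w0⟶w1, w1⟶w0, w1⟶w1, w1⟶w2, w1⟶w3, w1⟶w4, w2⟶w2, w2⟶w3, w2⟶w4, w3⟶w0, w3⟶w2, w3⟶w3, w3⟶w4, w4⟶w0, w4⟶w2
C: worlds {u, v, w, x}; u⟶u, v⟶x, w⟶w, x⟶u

Frame correspondent (Sahlqvist): ∀x ∀y ∀z (Rxy ∧ Rxz → y = z) — i.e. partial functionality.
A: fails — u sees both s and u.
B: fails — w0 sees both w0 and w1.
C: condition met.
Valid on: C.

C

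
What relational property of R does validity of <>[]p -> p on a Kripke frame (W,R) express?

Replacing p by ¬p and contraposing gives the equivalent schema p → □◇p.
Suppose p→□◇p is valid. Take Rxy and set V(p)={x}. Then p at x, so □◇p at x, so ◇p at y, so some z with Ryz has p; z=x, i.e. Ryx.
Conversely, on a frame with symmetry the schema holds at every world under every valuation.
So the correspondent is symmetry.

Symmetry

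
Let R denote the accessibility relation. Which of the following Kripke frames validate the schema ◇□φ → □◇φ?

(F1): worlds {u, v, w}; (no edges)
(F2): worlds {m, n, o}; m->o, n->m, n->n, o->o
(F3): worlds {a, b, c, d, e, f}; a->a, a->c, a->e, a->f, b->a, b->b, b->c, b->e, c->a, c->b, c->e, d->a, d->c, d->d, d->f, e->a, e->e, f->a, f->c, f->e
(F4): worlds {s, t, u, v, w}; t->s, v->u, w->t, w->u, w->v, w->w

This is the axiom for convergence; its first-order frame correspondent is ∀x ∀y ∀z (Rxy ∧ Rxz → ∃w (Ryw ∧ Rzw)).
(F1): ✓.
(F2): fails — Rnn and Rnm but n and m have no common successor.
(F3): ✓.
(F4): fails — Rts and Rts but s and s have no common successor.

(F1), (F3)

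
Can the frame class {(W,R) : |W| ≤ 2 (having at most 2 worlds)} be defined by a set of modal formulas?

Any modally definable frame class is closed under disjoint unions.
Any modal formula valid on each of 3 disjoint one-world frames is valid on their disjoint union (validity is preserved under disjoint unions). Each one-world frame has |W|=1≤2, but the union has |W|=3.
So no modal formula (or set of formulas) defines exactly the |W|≤2 frames.

Not definable by any modal formula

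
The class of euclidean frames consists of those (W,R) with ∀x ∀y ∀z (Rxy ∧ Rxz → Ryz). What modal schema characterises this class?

A defining formula is ◇q → □◇q (the 5 axiom).
Suppose ◇q→□◇q is valid. Take Rxy, Rxz and set V(q)={y}. Then ◇q at x, so □◇q at x, so ◇q at z, so some w with Rzw has q; w=y, i.e. Rzy. By symmetry of the argument, Ryz.

◇q → □◇q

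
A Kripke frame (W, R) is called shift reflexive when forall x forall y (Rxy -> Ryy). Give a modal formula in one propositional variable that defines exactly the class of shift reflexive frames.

□(□q → q)

The condition is shift-reflexivity. The T□ schema □(□q → q) defines it.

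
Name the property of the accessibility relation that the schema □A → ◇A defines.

Suppose □A→◇A is valid. At any x set V(A)=W. Then □A at x, so ◇A at x, so x has a successor.

Seriality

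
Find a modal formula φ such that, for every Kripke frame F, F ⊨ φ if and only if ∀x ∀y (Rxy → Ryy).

This is shift-reflexivity; the standard corresponding axiom is T□: □(□r → r).
Suppose □(□r→r) is valid. Take Rxy and set V(r)={w : Ryw}. Then at y, □r holds; since □(□r→r) at x, □r→r at y, so r at y, i.e. Ryy.

□(□r → r)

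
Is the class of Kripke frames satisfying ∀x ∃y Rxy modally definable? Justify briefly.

Yes, by □r → ◇r

Yes: it is seriality, defined by the D schema □r → ◇r.
Suppose □r→◇r is valid. At any x set V(r)=W. Then □r at x, so ◇r at x, so x has a successor.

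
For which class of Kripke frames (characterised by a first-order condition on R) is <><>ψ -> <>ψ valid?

transitivity

This is a form of the 4 axiom.
Its frame correspondent is transitivity — forall x forall y forall z (Rxy & Ryz -> Rxz).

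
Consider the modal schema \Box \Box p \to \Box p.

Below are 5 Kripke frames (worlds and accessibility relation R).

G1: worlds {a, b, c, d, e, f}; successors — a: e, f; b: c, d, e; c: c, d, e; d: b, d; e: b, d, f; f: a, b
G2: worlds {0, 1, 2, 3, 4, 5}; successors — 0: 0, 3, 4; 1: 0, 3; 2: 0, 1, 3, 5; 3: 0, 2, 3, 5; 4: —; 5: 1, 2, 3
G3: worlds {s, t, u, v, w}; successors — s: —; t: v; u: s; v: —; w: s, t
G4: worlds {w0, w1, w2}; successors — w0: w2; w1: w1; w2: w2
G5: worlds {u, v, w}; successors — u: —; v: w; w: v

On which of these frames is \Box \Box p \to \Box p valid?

G2, G4

This is the axiom for density; its first-order frame correspondent is \forall x \forall y (Rxy \to \exists z (Rxz \wedge Rzy)).
G1: fails — Rae but no z with Raz and Rze.
G2: holds.
G3: fails — Rus but no z with Ruz and Rzs.
G4: holds.
G5: fails — Rwv but no z with Rwz and Rzv.
Valid on: G2, G4.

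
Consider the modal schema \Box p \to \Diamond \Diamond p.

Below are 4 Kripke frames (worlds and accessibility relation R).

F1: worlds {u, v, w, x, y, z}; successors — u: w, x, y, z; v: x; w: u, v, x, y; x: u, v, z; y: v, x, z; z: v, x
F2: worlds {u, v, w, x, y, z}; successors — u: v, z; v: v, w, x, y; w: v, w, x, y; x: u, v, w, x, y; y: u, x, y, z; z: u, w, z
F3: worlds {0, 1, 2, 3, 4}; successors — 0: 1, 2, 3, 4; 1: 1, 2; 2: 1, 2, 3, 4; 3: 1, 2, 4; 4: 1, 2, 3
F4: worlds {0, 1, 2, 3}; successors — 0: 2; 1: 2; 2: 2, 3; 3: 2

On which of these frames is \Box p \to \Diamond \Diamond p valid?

F2, F3, F4

Frame correspondent (Sahlqvist): \forall x \exists w (xRw \wedge x R^2 w) — i.e. a generalized confluence (Geach) condition.
F1: fails — at v but no t with vRt and vR²t.
F2: condition met.
F3: condition met.
F4: condition met.
Valid on: F2, F3, F4.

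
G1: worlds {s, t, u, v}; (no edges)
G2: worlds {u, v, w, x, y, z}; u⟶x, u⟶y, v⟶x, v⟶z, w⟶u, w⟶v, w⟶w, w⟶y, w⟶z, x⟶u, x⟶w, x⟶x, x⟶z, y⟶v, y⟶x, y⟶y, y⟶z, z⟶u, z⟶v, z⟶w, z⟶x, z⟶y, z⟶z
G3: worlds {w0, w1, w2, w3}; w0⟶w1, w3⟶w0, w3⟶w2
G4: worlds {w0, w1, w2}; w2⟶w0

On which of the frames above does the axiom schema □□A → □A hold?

G1, G2

The schema corresponds to density: ∀x ∀y (Rxy → ∃z (Rxz ∧ Rzy)).
G1: condition met.
G2: condition met.
G3: fails — Rw0w1 but no z with Rw0z and Rzw1.
G4: fails — Rw2w0 but no z with Rw2z and Rzw0.
Valid on: G1, G2.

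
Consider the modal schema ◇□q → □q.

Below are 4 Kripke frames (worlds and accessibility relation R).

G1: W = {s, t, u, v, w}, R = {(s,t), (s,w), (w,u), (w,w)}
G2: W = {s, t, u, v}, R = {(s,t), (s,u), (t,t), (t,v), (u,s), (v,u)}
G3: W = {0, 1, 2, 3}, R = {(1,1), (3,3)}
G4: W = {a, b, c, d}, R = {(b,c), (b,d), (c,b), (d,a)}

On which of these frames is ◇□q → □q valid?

This is the axiom for the Euclidean property; its first-order frame correspondent is ∀x ∀y ∀z (Rxy ∧ Rxz → Ryz).
G1: fails — Rsw and Rst but not Rwt.
G2: fails — Rsu and Rsu but not Ruu.
G3: condition met.
G4: fails — Rbc and Rbc but not Rcc.

G3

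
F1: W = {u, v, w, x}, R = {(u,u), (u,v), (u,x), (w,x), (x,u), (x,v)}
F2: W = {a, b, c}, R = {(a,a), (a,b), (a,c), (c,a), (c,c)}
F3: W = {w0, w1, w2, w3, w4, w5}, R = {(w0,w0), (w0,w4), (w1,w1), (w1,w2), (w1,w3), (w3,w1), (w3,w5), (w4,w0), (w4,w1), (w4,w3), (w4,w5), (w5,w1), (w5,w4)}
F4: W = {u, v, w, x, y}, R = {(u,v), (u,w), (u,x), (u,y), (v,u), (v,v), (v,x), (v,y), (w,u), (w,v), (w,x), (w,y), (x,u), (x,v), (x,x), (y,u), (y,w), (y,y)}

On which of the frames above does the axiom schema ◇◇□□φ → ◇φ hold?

This is the axiom for a generalized confluence (Geach) condition; its first-order frame correspondent is ∀x ∀y (xR²y → ∃w (yR²w ∧ xRw)).
F1: fails — uR²v but no t with vR²t and uRt.
F2: fails — aR²b but no w with bR²w and aRw.
F3: fails — w0R²w1 but no w with w1R²w and w0Rw.
F4: ✓.
Valid on: F4.

F4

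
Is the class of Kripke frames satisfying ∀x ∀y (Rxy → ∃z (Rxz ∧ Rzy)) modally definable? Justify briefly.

Yes — defined by □□q → □q

This is a Sahlqvist condition; the C4 axiom □□q → □q defines it.
Suppose □□q→□q is valid. Take Rxy and set V(q)={w : xR²w}. Then □□q at x, so □q at x, so q at y, i.e. ∃z(Rxz∧Rzy).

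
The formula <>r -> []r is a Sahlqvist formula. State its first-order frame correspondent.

Suppose ◇r→□r is valid. Take Rxy, Rxz and set V(r)={y}. Then ◇r at x, so □r at x, so r at z, i.e. z=y.
Conversely, any frame satisfying forall x forall y forall z (Rxy & Rxz -> y = z) validates the schema.
So the correspondent is partial functionality.

partial functionality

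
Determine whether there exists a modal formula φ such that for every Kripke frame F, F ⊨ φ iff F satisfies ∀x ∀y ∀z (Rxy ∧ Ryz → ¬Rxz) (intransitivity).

Modal frame validity is preserved under surjective bounded morphisms.
The 3-cycle (worlds w0,w1,w2 with w0→w1→w2→w0) is intransitive. Mapping every world to a single reflexive point • is a surjective bounded morphism; the reflexive point is not intransitive (R••∧R•• but R••).
So the class is not modally definable.

No — not modally definable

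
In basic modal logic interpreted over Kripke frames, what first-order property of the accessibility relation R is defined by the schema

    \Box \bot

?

emptiness of R

□⊥ is valid iff no world has any successor (otherwise □⊥ fails at any world with one).
The converse is a direct semantic check.
Frame condition: \forall x \forall y \neg Rxy.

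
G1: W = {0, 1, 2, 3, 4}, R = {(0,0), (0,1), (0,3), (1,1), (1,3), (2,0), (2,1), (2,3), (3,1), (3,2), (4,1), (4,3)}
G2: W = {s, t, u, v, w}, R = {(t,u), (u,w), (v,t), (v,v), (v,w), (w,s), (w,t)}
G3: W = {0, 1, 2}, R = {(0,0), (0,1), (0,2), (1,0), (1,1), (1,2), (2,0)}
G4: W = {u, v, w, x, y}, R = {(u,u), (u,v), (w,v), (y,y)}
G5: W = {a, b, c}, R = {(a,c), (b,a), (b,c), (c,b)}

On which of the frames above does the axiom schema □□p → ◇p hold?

This is the axiom for a generalized confluence (Geach) condition; its first-order frame correspondent is ∀x ∃w (xR²w ∧ xRw).
G1: satisfies the condition.
G2: fails — at s but no w* with sR²w* and sRw*.
G3: satisfies the condition.
G4: fails — at v but no t with vR²t and vRt.
G5: fails — at a but no w with aR²w and aRw.
Valid on: G1, G3.

G1, G3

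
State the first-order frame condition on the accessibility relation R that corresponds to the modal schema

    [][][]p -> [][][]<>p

forall x forall z (x R^3 z -> exists w (x R^3 w & zRw))

This is a Sahlqvist (Geach-type) schema ◇^0□^3p → □^3◇^1p.
First-order correspondent: forall x forall z (x R^3 z -> exists w (x R^3 w & zRw)).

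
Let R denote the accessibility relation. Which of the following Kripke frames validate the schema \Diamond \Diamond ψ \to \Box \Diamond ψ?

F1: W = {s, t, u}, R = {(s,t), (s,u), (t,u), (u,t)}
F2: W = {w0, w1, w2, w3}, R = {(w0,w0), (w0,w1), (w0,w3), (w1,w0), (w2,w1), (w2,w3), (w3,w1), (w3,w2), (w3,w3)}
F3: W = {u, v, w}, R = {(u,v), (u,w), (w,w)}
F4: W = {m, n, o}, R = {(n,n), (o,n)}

This is the axiom for a generalized confluence (Geach) condition; its first-order frame correspondent is \forall x \forall y \forall z ((x R^2 y \wedge xRz) \to \exists w (y = w \wedge zRw)).
F1: fails — sR²t, sRt but no w with t=w and tRw.
F2: fails — w0R²w0, w0Rw3 but no w with w0=w and w3Rw.
F3: fails — uR²w, uRv but no t with w=t and vRt.
F4: ✓.
Valid on: F4.

F4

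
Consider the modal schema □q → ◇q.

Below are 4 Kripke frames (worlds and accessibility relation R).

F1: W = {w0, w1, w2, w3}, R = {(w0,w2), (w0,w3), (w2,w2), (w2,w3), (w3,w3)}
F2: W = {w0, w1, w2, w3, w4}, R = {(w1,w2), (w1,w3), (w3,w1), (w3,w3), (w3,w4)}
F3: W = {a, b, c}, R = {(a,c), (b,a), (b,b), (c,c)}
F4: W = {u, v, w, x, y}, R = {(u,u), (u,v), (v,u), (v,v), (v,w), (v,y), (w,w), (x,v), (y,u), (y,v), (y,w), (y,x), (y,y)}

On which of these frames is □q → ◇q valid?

The schema corresponds to seriality: ∀x ∃y Rxy.
F1: fails — world w1 has no successor.
F2: fails — world w0 has no successor.
F3: condition met.
F4: condition met.
Valid on: F3, F4.

F3, F4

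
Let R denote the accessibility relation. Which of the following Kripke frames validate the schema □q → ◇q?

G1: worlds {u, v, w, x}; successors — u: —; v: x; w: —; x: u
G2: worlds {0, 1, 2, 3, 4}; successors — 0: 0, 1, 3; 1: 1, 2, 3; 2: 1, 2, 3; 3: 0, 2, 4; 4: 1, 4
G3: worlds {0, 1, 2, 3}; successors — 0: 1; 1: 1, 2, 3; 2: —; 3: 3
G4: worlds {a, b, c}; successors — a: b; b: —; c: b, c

This is the axiom for seriality; its first-order frame correspondent is ∀x ∃y Rxy.
G1: fails — world u has no successor.
G2: holds.
G3: fails — world 2 has no successor.
G4: fails — world b has no successor.
Valid on: G2.

G2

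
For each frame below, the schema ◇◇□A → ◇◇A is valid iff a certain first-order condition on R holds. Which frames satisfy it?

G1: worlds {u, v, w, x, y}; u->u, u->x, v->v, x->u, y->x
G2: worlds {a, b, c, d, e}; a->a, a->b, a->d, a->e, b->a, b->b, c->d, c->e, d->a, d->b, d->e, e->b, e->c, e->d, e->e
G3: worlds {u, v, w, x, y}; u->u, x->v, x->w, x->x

G1, G2

This is the axiom for a generalized confluence (Geach) condition; its first-order frame correspondent is ∀x ∀y (xR²y → ∃w (yRw ∧ xR²w)).
G1: condition met.
G2: condition met.
G3: fails — xR²v but no t with vRt and xR²t.
Valid on: G1, G2.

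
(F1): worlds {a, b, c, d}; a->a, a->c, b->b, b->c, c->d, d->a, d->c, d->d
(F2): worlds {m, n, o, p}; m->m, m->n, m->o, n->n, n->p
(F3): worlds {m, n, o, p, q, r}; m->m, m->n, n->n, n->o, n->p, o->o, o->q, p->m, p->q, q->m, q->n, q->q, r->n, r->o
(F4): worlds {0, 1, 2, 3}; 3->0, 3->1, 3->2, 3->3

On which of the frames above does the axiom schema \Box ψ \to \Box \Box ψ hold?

Frame correspondent (Sahlqvist): \forall x \forall y \forall z (Rxy \wedge Ryz \to Rxz) — i.e. transitivity.
(F1): fails — Rbc and Rcd but not Rbd.
(F2): fails — Rmn and Rnp but not Rmp.
(F3): fails — Rpm and Rmn but not Rpn.
(F4): holds.

(F4)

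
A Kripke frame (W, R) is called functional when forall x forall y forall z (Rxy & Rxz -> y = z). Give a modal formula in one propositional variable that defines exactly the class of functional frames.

This is partial functionality; the standard corresponding axiom is CD: ◇s → □s.

◇s → □s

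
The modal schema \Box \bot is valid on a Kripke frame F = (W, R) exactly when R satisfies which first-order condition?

□⊥ is valid iff no world has any successor (otherwise □⊥ fails at any world with one).
Conversely, on a frame with emptiness of R the schema holds at every world under every valuation.
So the correspondent is emptiness of R.

Emptiness of R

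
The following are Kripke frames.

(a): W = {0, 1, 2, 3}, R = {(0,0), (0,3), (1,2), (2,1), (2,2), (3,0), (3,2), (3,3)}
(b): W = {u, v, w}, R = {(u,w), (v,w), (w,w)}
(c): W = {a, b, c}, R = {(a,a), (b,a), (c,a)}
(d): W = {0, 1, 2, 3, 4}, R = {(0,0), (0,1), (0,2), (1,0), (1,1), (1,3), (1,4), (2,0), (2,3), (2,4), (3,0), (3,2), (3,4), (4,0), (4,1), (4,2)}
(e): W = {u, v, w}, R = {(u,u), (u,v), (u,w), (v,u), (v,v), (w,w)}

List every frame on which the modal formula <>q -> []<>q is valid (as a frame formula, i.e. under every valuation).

The schema corresponds to the Euclidean property: forall x forall y forall z (Rxy & Rxz -> Ryz).
(a): fails — R21 and R21 but not R11.
(b): satisfies the condition.
(c): satisfies the condition.
(d): fails — R02 and R02 but not R22.
(e): fails — Ruv and Ruw but not Rvw.
Valid on: (b), (c).

(b), (c)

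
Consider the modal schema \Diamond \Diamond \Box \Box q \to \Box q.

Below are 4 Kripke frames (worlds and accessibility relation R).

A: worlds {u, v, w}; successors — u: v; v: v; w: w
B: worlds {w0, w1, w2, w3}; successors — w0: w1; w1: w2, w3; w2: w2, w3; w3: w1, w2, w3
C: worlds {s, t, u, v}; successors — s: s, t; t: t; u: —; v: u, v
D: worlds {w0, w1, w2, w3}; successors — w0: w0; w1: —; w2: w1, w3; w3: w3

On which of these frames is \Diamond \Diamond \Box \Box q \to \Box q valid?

This is the axiom for a generalized confluence (Geach) condition; its first-order frame correspondent is \forall x \forall y \forall z ((x R^2 y \wedge xRz) \to \exists w (y R^2 w \wedge z = w)).
A: satisfies the condition.
B: satisfies the condition.
C: fails — sR²t, sRs but no w with tR²w and s=w.
D: fails — w2R²w3, w2Rw1 but no w with w3R²w and w1=w.
Valid on: A, B.

A, B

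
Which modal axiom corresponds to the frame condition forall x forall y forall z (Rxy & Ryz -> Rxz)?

A defining formula is □ψ → □□ψ (the 4 axiom).
Suppose □ψ→□□ψ is valid. Take Rxy, Ryz and set V(ψ)={w : Rxw}. Then □ψ at x, so □□ψ at x, so □ψ at y, so ψ at z, i.e. Rxz.

□ψ → □□ψ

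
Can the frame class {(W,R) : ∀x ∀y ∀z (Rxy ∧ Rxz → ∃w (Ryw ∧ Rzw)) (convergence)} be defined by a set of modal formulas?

Yes: it is convergence, defined by the .2 schema ◇□q → □◇q.
Suppose ◇□q→□◇q is valid. Take Rxy, Rxz and set V(q)={w : Ryw}. Then □q at y so ◇□q at x, so □◇q at x, so ◇q at z, giving w with Rzw and Ryw.

Definable; ◇□q → □◇q defines it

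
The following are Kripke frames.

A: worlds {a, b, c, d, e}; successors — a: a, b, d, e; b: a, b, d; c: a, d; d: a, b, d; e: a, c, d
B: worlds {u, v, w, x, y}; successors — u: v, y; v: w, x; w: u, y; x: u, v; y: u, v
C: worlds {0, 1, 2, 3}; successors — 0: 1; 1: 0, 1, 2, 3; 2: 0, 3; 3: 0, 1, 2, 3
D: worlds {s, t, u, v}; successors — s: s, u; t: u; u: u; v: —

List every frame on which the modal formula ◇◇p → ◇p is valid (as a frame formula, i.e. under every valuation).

The schema corresponds to transitivity: ∀x ∀y ∀z (Rxy ∧ Ryz → Rxz).
A: fails — Rcd and Rdb but not Rcb.
B: fails — Ruv and Rvw but not Ruw.
C: fails — R01 and R10 but not R00.
D: satisfies the condition.

D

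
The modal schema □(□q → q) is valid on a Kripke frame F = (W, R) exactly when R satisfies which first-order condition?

shift-reflexivity: ∀x ∀y (Rxy → Ryy)

This is the T□ axiom.
It corresponds to shift-reflexivity: ∀x ∀y (Rxy → Ryy).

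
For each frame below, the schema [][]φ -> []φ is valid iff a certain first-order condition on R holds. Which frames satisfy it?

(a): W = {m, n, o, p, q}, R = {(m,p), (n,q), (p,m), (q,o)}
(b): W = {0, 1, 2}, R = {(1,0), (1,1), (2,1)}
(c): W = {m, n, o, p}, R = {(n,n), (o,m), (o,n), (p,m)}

The schema corresponds to density: forall x forall y (Rxy -> exists z (Rxz & Rzy)).
(a): fails — Rpm but no z with Rpz and Rzm.
(b): condition met.
(c): fails — Rom but no z with Roz and Rzm.

(b)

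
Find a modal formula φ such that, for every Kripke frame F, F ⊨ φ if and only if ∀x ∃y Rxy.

The condition is seriality. The D schema □p → ◇p defines it.

□p → ◇p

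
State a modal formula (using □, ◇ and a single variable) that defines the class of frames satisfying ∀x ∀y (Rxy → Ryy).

□(□s → s)

This is shift-reflexivity; the standard corresponding axiom is T□: □(□s → s).
Suppose □(□s→s) is valid. Take Rxy and set V(s)={w : Ryw}. Then at y, □s holds; since □(□s→s) at x, □s→s at y, so s at y, i.e. Ryy.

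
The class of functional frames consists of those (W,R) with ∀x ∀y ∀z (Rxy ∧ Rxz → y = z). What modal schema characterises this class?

◇q → □q

A defining formula is ◇q → □q (the CD axiom).
Suppose ◇q→□q is valid. Take Rxy, Rxz and set V(q)={y}. Then ◇q at x, so □q at x, so q at z, i.e. z=y.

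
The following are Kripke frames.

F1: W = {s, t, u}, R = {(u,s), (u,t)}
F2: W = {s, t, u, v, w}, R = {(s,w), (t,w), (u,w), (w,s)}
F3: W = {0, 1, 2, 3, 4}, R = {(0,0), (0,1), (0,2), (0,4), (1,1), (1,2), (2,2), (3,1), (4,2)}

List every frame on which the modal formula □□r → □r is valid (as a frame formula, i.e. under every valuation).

F3

This is the axiom for density; its first-order frame correspondent is ∀x ∀y (Rxy → ∃z (Rxz ∧ Rzy)).
F1: fails — Rus but no z with Ruz and Rzs.
F2: fails — Rws but no z with Rwz and Rzs.
F3: ✓.
Valid on: F3.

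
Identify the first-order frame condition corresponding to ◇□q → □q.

Replacing q by ¬q and contraposing gives the equivalent schema ◇q → □◇q.
Suppose ◇q→□◇q is valid. Take Rxy, Rxz and set V(q)={y}. Then ◇q at x, so □◇q at x, so ◇q at z, so some w with Rzw has q; w=y, i.e. Rzy. By symmetry of the argument, Ryz.
Conversely, on a frame with the Euclidean property the schema holds at every world under every valuation.
Frame condition: ∀x ∀y ∀z (Rxy ∧ Rxz → Ryz).

the Euclidean property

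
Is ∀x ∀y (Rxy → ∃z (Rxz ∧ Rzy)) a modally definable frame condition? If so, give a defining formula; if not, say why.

Definable; □□r → □r defines it

The condition is density. A defining modal formula is □□r → □r.
Suppose □□r→□r is valid. Take Rxy and set V(r)={w : xR²w}. Then □□r at x, so □r at x, so r at y, i.e. ∃z(Rxz∧Rzy).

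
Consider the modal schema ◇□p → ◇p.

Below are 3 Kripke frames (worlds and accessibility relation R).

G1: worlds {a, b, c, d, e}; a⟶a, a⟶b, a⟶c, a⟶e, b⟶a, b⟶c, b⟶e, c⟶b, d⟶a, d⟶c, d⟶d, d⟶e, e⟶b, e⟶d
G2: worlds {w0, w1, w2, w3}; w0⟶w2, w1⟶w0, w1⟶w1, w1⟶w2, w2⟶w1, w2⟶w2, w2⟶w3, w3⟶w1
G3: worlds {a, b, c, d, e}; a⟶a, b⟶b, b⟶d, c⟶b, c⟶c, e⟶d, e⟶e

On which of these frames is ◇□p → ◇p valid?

G2

Frame correspondent (Sahlqvist): ∀x ∀y (xRy → ∃w (yRw ∧ xRw)) — i.e. a generalized confluence (Geach) condition.
G1: fails — bRc but no w with cRw and bRw.
G2: satisfies the condition.
G3: fails — bRd but no w with dRw and bRw.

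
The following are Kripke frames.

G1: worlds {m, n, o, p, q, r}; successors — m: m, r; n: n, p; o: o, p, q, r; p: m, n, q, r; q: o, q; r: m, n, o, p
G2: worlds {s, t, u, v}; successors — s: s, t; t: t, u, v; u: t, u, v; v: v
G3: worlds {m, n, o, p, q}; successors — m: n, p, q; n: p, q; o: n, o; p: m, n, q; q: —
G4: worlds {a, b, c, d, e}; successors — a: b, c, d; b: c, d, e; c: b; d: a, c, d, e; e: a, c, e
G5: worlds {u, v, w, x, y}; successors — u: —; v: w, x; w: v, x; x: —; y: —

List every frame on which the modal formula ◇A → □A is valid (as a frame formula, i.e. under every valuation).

Frame correspondent (Sahlqvist): ∀x ∀y ∀z (Rxy ∧ Rxz → y = z) — i.e. partial functionality.
G1: fails — m sees both m and r.
G2: fails — s sees both s and t.
G3: fails — m sees both n and p.
G4: fails — a sees both b and c.
G5: fails — v sees both w and x.

none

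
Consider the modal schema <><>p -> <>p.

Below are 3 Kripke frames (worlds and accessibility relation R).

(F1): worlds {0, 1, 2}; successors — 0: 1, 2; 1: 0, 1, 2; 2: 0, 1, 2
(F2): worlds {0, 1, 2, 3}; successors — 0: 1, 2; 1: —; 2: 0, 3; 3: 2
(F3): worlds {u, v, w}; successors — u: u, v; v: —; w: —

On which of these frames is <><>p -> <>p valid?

(F3)

This is the axiom for transitivity; its first-order frame correspondent is forall x forall y forall z (Rxy & Ryz -> Rxz).
(F1): fails — R02 and R20 but not R00.
(F2): fails — R32 and R23 but not R33.
(F3): holds.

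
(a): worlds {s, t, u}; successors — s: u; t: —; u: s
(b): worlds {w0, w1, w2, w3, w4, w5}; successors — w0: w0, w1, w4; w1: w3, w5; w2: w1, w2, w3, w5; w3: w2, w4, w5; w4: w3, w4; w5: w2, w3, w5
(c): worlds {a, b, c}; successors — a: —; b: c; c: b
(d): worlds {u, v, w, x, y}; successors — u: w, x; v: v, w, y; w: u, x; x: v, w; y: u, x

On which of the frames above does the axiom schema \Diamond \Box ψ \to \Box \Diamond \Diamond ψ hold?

(b), (d)

Frame correspondent (Sahlqvist): \forall x \forall y \forall z ((xRy \wedge xRz) \to \exists w (yRw \wedge z R^2 w)) — i.e. a generalized confluence (Geach) condition.
(a): fails — sRu, sRu but no w with uRw and uR²w.
(b): condition met.
(c): fails — bRc, bRc but no w with cRw and cR²w.
(d): condition met.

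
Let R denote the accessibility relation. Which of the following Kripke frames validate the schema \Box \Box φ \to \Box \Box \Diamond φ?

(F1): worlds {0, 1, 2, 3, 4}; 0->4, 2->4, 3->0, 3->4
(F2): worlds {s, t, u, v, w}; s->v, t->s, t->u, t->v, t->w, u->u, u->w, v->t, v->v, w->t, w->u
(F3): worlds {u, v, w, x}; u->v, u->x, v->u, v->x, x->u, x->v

The schema corresponds to a generalized confluence (Geach) condition: \forall x \forall z (x R^2 z \to \exists w (x R^2 w \wedge zRw)).
(F1): fails — 3R²4 but no w with 3R²w and 4Rw.
(F2): holds.
(F3): holds.

(F2), (F3)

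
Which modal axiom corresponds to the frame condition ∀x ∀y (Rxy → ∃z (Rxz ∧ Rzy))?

□□r → □r

This is density; the standard corresponding axiom is C4: □□r → □r.
Suppose □□r→□r is valid. Take Rxy and set V(r)={w : xR²w}. Then □□r at x, so □r at x, so r at y, i.e. ∃z(Rxz∧Rzy).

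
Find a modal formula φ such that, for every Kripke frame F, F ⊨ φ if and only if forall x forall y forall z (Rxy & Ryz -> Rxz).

□s → □□s

A defining formula is □s → □□s (the 4 axiom).
Suppose □s→□□s is valid. Take Rxy, Ryz and set V(s)={w : Rxw}. Then □s at x, so □□s at x, so □s at y, so s at z, i.e. Rxz.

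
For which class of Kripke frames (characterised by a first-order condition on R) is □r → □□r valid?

Transitivity

Suppose □r→□□r is valid. Take Rxy, Ryz and set V(r)={w : Rxw}. Then □r at x, so □□r at x, so □r at y, so r at z, i.e. Rxz.
Conversely, any frame satisfying ∀x ∀y ∀z (Rxy ∧ Ryz → Rxz) validates the schema.
Frame condition: ∀x ∀y ∀z (Rxy ∧ Ryz → Rxz).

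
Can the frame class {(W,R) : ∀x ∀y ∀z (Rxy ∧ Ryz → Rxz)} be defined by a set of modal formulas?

Yes: it is transitivity, defined by the 4 schema □q → □□q.
Suppose □q→□□q is valid. Take Rxy, Ryz and set V(q)={w : Rxw}. Then □q at x, so □□q at x, so □q at y, so q at z, i.e. Rxz.

Yes, by □q → □□q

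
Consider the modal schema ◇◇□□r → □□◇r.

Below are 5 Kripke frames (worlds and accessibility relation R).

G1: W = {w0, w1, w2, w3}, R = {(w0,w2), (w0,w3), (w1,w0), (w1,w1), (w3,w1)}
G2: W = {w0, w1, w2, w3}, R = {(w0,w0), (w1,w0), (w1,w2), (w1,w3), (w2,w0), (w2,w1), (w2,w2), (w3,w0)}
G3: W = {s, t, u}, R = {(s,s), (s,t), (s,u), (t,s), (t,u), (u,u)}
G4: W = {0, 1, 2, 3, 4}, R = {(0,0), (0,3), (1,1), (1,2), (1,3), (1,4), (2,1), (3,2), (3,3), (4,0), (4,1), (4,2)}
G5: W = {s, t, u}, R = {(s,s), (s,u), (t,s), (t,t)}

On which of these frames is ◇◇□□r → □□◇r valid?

This is the axiom for a generalized confluence (Geach) condition; its first-order frame correspondent is ∀x ∀y ∀z ((xR²y ∧ xR²z) → ∃w (yR²w ∧ zRw)).
G1: fails — w1R²w0, w1R²w0 but no w with w0R²w and w0Rw.
G2: satisfies the condition.
G3: satisfies the condition.
G4: fails — 0R²0, 0R²2 but no w with 0R²w and 2Rw.
G5: fails — sR²s, sR²u but no w with sR²w and uRw.

G2, G3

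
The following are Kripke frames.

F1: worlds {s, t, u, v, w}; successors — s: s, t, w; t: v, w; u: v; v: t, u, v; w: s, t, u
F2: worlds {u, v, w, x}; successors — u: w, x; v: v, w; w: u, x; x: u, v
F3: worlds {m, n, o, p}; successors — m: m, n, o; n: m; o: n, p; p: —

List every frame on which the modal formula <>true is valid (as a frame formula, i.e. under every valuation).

Frame correspondent (Sahlqvist): forall x exists y Rxy — i.e. seriality.
F1: satisfies the condition.
F2: satisfies the condition.
F3: fails — world p has no successor.

F1, F2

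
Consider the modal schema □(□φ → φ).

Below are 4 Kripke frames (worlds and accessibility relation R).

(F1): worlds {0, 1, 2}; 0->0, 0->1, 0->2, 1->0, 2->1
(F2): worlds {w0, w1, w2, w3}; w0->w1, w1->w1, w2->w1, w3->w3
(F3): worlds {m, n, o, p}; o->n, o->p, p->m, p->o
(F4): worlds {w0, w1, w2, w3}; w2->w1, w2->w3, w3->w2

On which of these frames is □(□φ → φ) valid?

(F2)

This is the axiom for shift-reflexivity; its first-order frame correspondent is ∀x ∀y (Rxy → Ryy).
(F1): fails — R02 but not R22.
(F2): holds.
(F3): fails — Ron but not Rnn.
(F4): fails — Rw3w2 but not Rw2w2.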